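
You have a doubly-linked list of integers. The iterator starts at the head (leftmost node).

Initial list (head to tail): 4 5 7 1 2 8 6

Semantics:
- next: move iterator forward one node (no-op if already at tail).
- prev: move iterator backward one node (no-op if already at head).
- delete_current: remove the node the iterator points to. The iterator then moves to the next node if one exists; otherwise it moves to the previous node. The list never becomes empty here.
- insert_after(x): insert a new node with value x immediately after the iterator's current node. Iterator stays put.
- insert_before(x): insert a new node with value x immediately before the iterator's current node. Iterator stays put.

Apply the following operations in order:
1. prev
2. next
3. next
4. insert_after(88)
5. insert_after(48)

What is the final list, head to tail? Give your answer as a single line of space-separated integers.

After 1 (prev): list=[4, 5, 7, 1, 2, 8, 6] cursor@4
After 2 (next): list=[4, 5, 7, 1, 2, 8, 6] cursor@5
After 3 (next): list=[4, 5, 7, 1, 2, 8, 6] cursor@7
After 4 (insert_after(88)): list=[4, 5, 7, 88, 1, 2, 8, 6] cursor@7
After 5 (insert_after(48)): list=[4, 5, 7, 48, 88, 1, 2, 8, 6] cursor@7

Answer: 4 5 7 48 88 1 2 8 6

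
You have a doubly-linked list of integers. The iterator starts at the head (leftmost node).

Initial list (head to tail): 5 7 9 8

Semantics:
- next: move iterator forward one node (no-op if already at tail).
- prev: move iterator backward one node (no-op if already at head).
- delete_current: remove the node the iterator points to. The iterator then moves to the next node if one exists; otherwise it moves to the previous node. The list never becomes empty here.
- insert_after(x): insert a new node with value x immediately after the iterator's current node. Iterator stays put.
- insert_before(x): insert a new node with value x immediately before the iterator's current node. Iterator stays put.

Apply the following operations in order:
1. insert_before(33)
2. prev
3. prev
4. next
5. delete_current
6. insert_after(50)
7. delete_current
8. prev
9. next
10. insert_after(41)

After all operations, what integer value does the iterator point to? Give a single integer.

After 1 (insert_before(33)): list=[33, 5, 7, 9, 8] cursor@5
After 2 (prev): list=[33, 5, 7, 9, 8] cursor@33
After 3 (prev): list=[33, 5, 7, 9, 8] cursor@33
After 4 (next): list=[33, 5, 7, 9, 8] cursor@5
After 5 (delete_current): list=[33, 7, 9, 8] cursor@7
After 6 (insert_after(50)): list=[33, 7, 50, 9, 8] cursor@7
After 7 (delete_current): list=[33, 50, 9, 8] cursor@50
After 8 (prev): list=[33, 50, 9, 8] cursor@33
After 9 (next): list=[33, 50, 9, 8] cursor@50
After 10 (insert_after(41)): list=[33, 50, 41, 9, 8] cursor@50

Answer: 50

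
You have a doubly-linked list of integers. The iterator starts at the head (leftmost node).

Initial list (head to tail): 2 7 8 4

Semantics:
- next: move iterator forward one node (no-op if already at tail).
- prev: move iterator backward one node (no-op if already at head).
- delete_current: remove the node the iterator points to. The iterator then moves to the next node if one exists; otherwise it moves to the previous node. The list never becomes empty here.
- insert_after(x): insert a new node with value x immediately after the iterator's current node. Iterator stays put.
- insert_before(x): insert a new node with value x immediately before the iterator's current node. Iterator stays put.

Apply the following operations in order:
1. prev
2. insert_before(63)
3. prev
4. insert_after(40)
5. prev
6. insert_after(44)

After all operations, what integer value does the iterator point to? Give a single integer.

After 1 (prev): list=[2, 7, 8, 4] cursor@2
After 2 (insert_before(63)): list=[63, 2, 7, 8, 4] cursor@2
After 3 (prev): list=[63, 2, 7, 8, 4] cursor@63
After 4 (insert_after(40)): list=[63, 40, 2, 7, 8, 4] cursor@63
After 5 (prev): list=[63, 40, 2, 7, 8, 4] cursor@63
After 6 (insert_after(44)): list=[63, 44, 40, 2, 7, 8, 4] cursor@63

Answer: 63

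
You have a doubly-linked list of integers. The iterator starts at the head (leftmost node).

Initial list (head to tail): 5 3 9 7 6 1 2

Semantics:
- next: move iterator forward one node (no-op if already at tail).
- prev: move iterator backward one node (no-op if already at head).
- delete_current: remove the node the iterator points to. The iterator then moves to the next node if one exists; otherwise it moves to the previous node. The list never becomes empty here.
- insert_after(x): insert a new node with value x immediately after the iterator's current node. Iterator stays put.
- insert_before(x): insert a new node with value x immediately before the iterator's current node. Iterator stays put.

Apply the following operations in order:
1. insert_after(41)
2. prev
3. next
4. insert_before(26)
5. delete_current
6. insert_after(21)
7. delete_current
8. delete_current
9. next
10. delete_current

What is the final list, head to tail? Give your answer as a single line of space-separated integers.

Answer: 5 26 9 6 1 2

Derivation:
After 1 (insert_after(41)): list=[5, 41, 3, 9, 7, 6, 1, 2] cursor@5
After 2 (prev): list=[5, 41, 3, 9, 7, 6, 1, 2] cursor@5
After 3 (next): list=[5, 41, 3, 9, 7, 6, 1, 2] cursor@41
After 4 (insert_before(26)): list=[5, 26, 41, 3, 9, 7, 6, 1, 2] cursor@41
After 5 (delete_current): list=[5, 26, 3, 9, 7, 6, 1, 2] cursor@3
After 6 (insert_after(21)): list=[5, 26, 3, 21, 9, 7, 6, 1, 2] cursor@3
After 7 (delete_current): list=[5, 26, 21, 9, 7, 6, 1, 2] cursor@21
After 8 (delete_current): list=[5, 26, 9, 7, 6, 1, 2] cursor@9
After 9 (next): list=[5, 26, 9, 7, 6, 1, 2] cursor@7
After 10 (delete_current): list=[5, 26, 9, 6, 1, 2] cursor@6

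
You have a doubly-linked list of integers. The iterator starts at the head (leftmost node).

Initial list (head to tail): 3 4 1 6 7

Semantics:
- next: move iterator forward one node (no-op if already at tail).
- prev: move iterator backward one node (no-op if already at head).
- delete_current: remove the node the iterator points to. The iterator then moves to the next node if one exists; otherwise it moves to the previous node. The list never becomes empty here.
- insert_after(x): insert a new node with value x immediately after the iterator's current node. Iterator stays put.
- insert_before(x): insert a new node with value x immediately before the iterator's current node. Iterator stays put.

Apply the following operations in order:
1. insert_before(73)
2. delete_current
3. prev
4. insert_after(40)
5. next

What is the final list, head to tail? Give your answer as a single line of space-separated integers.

Answer: 73 40 4 1 6 7

Derivation:
After 1 (insert_before(73)): list=[73, 3, 4, 1, 6, 7] cursor@3
After 2 (delete_current): list=[73, 4, 1, 6, 7] cursor@4
After 3 (prev): list=[73, 4, 1, 6, 7] cursor@73
After 4 (insert_after(40)): list=[73, 40, 4, 1, 6, 7] cursor@73
After 5 (next): list=[73, 40, 4, 1, 6, 7] cursor@40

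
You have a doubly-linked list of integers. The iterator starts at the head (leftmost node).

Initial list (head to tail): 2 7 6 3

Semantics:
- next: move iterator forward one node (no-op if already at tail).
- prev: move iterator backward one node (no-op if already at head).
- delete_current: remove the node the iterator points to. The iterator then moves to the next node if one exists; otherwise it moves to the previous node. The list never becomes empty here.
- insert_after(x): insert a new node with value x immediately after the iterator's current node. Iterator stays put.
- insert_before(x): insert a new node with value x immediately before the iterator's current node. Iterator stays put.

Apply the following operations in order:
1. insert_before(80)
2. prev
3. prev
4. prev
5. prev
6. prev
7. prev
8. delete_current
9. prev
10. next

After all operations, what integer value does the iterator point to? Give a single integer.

Answer: 7

Derivation:
After 1 (insert_before(80)): list=[80, 2, 7, 6, 3] cursor@2
After 2 (prev): list=[80, 2, 7, 6, 3] cursor@80
After 3 (prev): list=[80, 2, 7, 6, 3] cursor@80
After 4 (prev): list=[80, 2, 7, 6, 3] cursor@80
After 5 (prev): list=[80, 2, 7, 6, 3] cursor@80
After 6 (prev): list=[80, 2, 7, 6, 3] cursor@80
After 7 (prev): list=[80, 2, 7, 6, 3] cursor@80
After 8 (delete_current): list=[2, 7, 6, 3] cursor@2
After 9 (prev): list=[2, 7, 6, 3] cursor@2
After 10 (next): list=[2, 7, 6, 3] cursor@7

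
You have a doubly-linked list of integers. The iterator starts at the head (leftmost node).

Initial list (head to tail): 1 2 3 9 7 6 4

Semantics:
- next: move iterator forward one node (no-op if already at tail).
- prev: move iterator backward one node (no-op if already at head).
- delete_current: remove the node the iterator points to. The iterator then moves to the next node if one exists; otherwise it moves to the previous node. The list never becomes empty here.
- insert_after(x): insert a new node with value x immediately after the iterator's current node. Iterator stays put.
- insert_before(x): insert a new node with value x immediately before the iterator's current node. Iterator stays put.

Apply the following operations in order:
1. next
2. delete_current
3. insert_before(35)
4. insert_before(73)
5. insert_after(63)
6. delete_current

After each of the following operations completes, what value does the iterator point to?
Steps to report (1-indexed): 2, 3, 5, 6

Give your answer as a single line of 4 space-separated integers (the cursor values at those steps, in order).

Answer: 3 3 3 63

Derivation:
After 1 (next): list=[1, 2, 3, 9, 7, 6, 4] cursor@2
After 2 (delete_current): list=[1, 3, 9, 7, 6, 4] cursor@3
After 3 (insert_before(35)): list=[1, 35, 3, 9, 7, 6, 4] cursor@3
After 4 (insert_before(73)): list=[1, 35, 73, 3, 9, 7, 6, 4] cursor@3
After 5 (insert_after(63)): list=[1, 35, 73, 3, 63, 9, 7, 6, 4] cursor@3
After 6 (delete_current): list=[1, 35, 73, 63, 9, 7, 6, 4] cursor@63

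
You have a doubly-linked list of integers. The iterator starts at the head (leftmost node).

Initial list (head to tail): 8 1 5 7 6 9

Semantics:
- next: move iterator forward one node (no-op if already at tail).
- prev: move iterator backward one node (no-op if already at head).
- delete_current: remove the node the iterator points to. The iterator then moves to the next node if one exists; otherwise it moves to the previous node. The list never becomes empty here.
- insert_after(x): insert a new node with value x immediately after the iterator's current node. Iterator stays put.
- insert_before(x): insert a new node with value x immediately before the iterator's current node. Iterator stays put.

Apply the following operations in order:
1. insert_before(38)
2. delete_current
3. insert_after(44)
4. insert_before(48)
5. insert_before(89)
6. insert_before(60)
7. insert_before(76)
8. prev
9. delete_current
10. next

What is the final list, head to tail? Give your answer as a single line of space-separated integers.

After 1 (insert_before(38)): list=[38, 8, 1, 5, 7, 6, 9] cursor@8
After 2 (delete_current): list=[38, 1, 5, 7, 6, 9] cursor@1
After 3 (insert_after(44)): list=[38, 1, 44, 5, 7, 6, 9] cursor@1
After 4 (insert_before(48)): list=[38, 48, 1, 44, 5, 7, 6, 9] cursor@1
After 5 (insert_before(89)): list=[38, 48, 89, 1, 44, 5, 7, 6, 9] cursor@1
After 6 (insert_before(60)): list=[38, 48, 89, 60, 1, 44, 5, 7, 6, 9] cursor@1
After 7 (insert_before(76)): list=[38, 48, 89, 60, 76, 1, 44, 5, 7, 6, 9] cursor@1
After 8 (prev): list=[38, 48, 89, 60, 76, 1, 44, 5, 7, 6, 9] cursor@76
After 9 (delete_current): list=[38, 48, 89, 60, 1, 44, 5, 7, 6, 9] cursor@1
After 10 (next): list=[38, 48, 89, 60, 1, 44, 5, 7, 6, 9] cursor@44

Answer: 38 48 89 60 1 44 5 7 6 9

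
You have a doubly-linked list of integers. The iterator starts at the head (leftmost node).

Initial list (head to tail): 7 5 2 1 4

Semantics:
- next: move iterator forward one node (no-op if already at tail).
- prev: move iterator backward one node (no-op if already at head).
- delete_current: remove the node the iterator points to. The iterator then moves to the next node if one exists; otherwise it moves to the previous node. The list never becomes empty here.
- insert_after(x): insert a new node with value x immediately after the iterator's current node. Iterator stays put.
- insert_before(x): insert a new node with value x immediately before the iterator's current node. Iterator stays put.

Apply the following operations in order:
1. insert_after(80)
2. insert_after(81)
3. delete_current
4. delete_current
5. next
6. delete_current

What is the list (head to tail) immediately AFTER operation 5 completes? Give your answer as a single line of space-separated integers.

Answer: 80 5 2 1 4

Derivation:
After 1 (insert_after(80)): list=[7, 80, 5, 2, 1, 4] cursor@7
After 2 (insert_after(81)): list=[7, 81, 80, 5, 2, 1, 4] cursor@7
After 3 (delete_current): list=[81, 80, 5, 2, 1, 4] cursor@81
After 4 (delete_current): list=[80, 5, 2, 1, 4] cursor@80
After 5 (next): list=[80, 5, 2, 1, 4] cursor@5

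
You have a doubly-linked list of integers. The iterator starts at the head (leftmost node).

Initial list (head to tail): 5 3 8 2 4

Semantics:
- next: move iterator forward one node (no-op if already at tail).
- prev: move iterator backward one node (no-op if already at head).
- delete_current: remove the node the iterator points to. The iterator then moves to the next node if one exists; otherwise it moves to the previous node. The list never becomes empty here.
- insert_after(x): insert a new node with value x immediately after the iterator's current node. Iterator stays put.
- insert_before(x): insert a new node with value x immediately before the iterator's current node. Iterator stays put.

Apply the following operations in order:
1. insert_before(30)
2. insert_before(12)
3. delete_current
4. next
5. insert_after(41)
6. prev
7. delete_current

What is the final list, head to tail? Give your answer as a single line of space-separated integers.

After 1 (insert_before(30)): list=[30, 5, 3, 8, 2, 4] cursor@5
After 2 (insert_before(12)): list=[30, 12, 5, 3, 8, 2, 4] cursor@5
After 3 (delete_current): list=[30, 12, 3, 8, 2, 4] cursor@3
After 4 (next): list=[30, 12, 3, 8, 2, 4] cursor@8
After 5 (insert_after(41)): list=[30, 12, 3, 8, 41, 2, 4] cursor@8
After 6 (prev): list=[30, 12, 3, 8, 41, 2, 4] cursor@3
After 7 (delete_current): list=[30, 12, 8, 41, 2, 4] cursor@8

Answer: 30 12 8 41 2 4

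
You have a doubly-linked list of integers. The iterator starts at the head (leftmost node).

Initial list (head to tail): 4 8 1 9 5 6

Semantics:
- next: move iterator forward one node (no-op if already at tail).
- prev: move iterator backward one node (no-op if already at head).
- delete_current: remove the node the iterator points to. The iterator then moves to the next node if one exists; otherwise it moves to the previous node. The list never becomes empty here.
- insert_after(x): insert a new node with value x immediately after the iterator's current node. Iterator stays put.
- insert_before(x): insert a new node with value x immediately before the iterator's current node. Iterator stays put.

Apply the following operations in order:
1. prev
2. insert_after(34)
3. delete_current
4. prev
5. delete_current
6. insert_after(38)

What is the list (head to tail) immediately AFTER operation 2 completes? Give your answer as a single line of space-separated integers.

After 1 (prev): list=[4, 8, 1, 9, 5, 6] cursor@4
After 2 (insert_after(34)): list=[4, 34, 8, 1, 9, 5, 6] cursor@4

Answer: 4 34 8 1 9 5 6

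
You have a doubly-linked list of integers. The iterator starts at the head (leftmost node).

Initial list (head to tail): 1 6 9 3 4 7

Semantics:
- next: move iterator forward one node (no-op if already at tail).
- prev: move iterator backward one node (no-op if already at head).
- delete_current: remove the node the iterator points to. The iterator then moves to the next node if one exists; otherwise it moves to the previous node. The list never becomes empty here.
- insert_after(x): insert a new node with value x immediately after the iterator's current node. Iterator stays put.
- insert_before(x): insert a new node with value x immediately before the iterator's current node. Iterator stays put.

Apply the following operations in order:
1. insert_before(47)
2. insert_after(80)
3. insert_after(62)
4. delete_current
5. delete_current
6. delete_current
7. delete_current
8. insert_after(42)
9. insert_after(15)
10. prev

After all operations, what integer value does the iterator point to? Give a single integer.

After 1 (insert_before(47)): list=[47, 1, 6, 9, 3, 4, 7] cursor@1
After 2 (insert_after(80)): list=[47, 1, 80, 6, 9, 3, 4, 7] cursor@1
After 3 (insert_after(62)): list=[47, 1, 62, 80, 6, 9, 3, 4, 7] cursor@1
After 4 (delete_current): list=[47, 62, 80, 6, 9, 3, 4, 7] cursor@62
After 5 (delete_current): list=[47, 80, 6, 9, 3, 4, 7] cursor@80
After 6 (delete_current): list=[47, 6, 9, 3, 4, 7] cursor@6
After 7 (delete_current): list=[47, 9, 3, 4, 7] cursor@9
After 8 (insert_after(42)): list=[47, 9, 42, 3, 4, 7] cursor@9
After 9 (insert_after(15)): list=[47, 9, 15, 42, 3, 4, 7] cursor@9
After 10 (prev): list=[47, 9, 15, 42, 3, 4, 7] cursor@47

Answer: 47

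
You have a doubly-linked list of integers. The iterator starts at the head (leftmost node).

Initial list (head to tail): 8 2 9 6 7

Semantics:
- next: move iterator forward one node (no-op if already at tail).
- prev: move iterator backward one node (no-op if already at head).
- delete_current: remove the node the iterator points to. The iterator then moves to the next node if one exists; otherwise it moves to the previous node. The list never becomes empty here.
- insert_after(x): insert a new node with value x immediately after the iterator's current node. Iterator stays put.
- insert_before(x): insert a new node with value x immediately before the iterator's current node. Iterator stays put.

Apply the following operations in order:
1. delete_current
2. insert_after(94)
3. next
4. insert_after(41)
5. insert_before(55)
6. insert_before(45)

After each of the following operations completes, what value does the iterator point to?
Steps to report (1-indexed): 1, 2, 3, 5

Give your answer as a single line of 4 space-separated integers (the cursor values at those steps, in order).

After 1 (delete_current): list=[2, 9, 6, 7] cursor@2
After 2 (insert_after(94)): list=[2, 94, 9, 6, 7] cursor@2
After 3 (next): list=[2, 94, 9, 6, 7] cursor@94
After 4 (insert_after(41)): list=[2, 94, 41, 9, 6, 7] cursor@94
After 5 (insert_before(55)): list=[2, 55, 94, 41, 9, 6, 7] cursor@94
After 6 (insert_before(45)): list=[2, 55, 45, 94, 41, 9, 6, 7] cursor@94

Answer: 2 2 94 94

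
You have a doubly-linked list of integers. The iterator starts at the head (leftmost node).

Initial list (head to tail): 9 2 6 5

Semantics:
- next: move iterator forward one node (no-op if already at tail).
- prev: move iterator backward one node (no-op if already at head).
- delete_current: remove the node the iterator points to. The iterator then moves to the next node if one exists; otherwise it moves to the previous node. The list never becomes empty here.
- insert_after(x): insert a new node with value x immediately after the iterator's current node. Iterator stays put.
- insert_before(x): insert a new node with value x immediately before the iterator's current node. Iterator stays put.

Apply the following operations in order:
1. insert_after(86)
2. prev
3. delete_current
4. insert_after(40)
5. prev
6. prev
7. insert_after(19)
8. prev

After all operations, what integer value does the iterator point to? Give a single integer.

Answer: 86

Derivation:
After 1 (insert_after(86)): list=[9, 86, 2, 6, 5] cursor@9
After 2 (prev): list=[9, 86, 2, 6, 5] cursor@9
After 3 (delete_current): list=[86, 2, 6, 5] cursor@86
After 4 (insert_after(40)): list=[86, 40, 2, 6, 5] cursor@86
After 5 (prev): list=[86, 40, 2, 6, 5] cursor@86
After 6 (prev): list=[86, 40, 2, 6, 5] cursor@86
After 7 (insert_after(19)): list=[86, 19, 40, 2, 6, 5] cursor@86
After 8 (prev): list=[86, 19, 40, 2, 6, 5] cursor@86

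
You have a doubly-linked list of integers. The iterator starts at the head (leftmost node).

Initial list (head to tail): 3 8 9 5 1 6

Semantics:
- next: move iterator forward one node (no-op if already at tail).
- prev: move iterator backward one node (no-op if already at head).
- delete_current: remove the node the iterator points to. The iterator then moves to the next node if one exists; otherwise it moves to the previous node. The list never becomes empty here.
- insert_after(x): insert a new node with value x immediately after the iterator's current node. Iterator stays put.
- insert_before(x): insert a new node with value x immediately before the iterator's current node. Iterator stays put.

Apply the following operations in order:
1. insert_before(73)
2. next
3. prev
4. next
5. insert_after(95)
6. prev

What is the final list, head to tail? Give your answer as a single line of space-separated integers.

Answer: 73 3 8 95 9 5 1 6

Derivation:
After 1 (insert_before(73)): list=[73, 3, 8, 9, 5, 1, 6] cursor@3
After 2 (next): list=[73, 3, 8, 9, 5, 1, 6] cursor@8
After 3 (prev): list=[73, 3, 8, 9, 5, 1, 6] cursor@3
After 4 (next): list=[73, 3, 8, 9, 5, 1, 6] cursor@8
After 5 (insert_after(95)): list=[73, 3, 8, 95, 9, 5, 1, 6] cursor@8
After 6 (prev): list=[73, 3, 8, 95, 9, 5, 1, 6] cursor@3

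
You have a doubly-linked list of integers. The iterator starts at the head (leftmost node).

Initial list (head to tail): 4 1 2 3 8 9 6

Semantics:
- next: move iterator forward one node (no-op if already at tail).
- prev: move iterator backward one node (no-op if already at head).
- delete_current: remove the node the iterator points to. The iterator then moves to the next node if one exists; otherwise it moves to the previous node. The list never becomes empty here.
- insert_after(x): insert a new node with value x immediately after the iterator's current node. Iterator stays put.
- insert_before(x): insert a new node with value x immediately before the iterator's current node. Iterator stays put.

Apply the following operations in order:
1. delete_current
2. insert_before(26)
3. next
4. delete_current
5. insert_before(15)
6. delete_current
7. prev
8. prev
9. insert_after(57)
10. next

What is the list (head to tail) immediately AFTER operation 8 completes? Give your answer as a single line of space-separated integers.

After 1 (delete_current): list=[1, 2, 3, 8, 9, 6] cursor@1
After 2 (insert_before(26)): list=[26, 1, 2, 3, 8, 9, 6] cursor@1
After 3 (next): list=[26, 1, 2, 3, 8, 9, 6] cursor@2
After 4 (delete_current): list=[26, 1, 3, 8, 9, 6] cursor@3
After 5 (insert_before(15)): list=[26, 1, 15, 3, 8, 9, 6] cursor@3
After 6 (delete_current): list=[26, 1, 15, 8, 9, 6] cursor@8
After 7 (prev): list=[26, 1, 15, 8, 9, 6] cursor@15
After 8 (prev): list=[26, 1, 15, 8, 9, 6] cursor@1

Answer: 26 1 15 8 9 6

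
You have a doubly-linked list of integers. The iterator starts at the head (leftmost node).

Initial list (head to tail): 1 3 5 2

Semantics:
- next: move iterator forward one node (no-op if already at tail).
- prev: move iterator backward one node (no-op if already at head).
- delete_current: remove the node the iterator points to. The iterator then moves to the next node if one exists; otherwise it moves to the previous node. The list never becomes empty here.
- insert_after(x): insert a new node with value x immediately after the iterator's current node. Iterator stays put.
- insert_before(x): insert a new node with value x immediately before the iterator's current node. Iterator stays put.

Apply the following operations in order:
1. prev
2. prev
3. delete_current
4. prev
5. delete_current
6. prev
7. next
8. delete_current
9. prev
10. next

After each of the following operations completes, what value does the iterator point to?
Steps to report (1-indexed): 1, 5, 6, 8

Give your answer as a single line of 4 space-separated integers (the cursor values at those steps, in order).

Answer: 1 5 5 5

Derivation:
After 1 (prev): list=[1, 3, 5, 2] cursor@1
After 2 (prev): list=[1, 3, 5, 2] cursor@1
After 3 (delete_current): list=[3, 5, 2] cursor@3
After 4 (prev): list=[3, 5, 2] cursor@3
After 5 (delete_current): list=[5, 2] cursor@5
After 6 (prev): list=[5, 2] cursor@5
After 7 (next): list=[5, 2] cursor@2
After 8 (delete_current): list=[5] cursor@5
After 9 (prev): list=[5] cursor@5
After 10 (next): list=[5] cursor@5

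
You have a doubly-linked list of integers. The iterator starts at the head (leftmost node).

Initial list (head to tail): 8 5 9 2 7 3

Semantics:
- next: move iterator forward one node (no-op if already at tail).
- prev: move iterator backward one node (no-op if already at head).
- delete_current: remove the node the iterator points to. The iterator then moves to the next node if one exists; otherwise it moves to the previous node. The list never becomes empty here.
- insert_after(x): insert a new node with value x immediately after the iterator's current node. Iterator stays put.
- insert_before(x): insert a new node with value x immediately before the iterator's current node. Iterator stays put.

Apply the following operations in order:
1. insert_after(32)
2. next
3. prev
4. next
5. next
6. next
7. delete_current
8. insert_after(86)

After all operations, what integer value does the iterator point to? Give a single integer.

After 1 (insert_after(32)): list=[8, 32, 5, 9, 2, 7, 3] cursor@8
After 2 (next): list=[8, 32, 5, 9, 2, 7, 3] cursor@32
After 3 (prev): list=[8, 32, 5, 9, 2, 7, 3] cursor@8
After 4 (next): list=[8, 32, 5, 9, 2, 7, 3] cursor@32
After 5 (next): list=[8, 32, 5, 9, 2, 7, 3] cursor@5
After 6 (next): list=[8, 32, 5, 9, 2, 7, 3] cursor@9
After 7 (delete_current): list=[8, 32, 5, 2, 7, 3] cursor@2
After 8 (insert_after(86)): list=[8, 32, 5, 2, 86, 7, 3] cursor@2

Answer: 2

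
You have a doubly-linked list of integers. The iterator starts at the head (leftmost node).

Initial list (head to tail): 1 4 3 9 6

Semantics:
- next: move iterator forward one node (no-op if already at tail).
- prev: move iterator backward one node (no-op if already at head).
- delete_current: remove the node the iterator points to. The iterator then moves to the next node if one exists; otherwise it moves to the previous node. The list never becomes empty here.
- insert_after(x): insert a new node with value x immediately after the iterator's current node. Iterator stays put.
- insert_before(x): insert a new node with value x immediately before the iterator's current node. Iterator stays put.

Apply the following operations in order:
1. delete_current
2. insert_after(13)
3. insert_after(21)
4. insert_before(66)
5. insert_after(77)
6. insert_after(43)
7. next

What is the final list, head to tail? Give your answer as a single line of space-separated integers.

After 1 (delete_current): list=[4, 3, 9, 6] cursor@4
After 2 (insert_after(13)): list=[4, 13, 3, 9, 6] cursor@4
After 3 (insert_after(21)): list=[4, 21, 13, 3, 9, 6] cursor@4
After 4 (insert_before(66)): list=[66, 4, 21, 13, 3, 9, 6] cursor@4
After 5 (insert_after(77)): list=[66, 4, 77, 21, 13, 3, 9, 6] cursor@4
After 6 (insert_after(43)): list=[66, 4, 43, 77, 21, 13, 3, 9, 6] cursor@4
After 7 (next): list=[66, 4, 43, 77, 21, 13, 3, 9, 6] cursor@43

Answer: 66 4 43 77 21 13 3 9 6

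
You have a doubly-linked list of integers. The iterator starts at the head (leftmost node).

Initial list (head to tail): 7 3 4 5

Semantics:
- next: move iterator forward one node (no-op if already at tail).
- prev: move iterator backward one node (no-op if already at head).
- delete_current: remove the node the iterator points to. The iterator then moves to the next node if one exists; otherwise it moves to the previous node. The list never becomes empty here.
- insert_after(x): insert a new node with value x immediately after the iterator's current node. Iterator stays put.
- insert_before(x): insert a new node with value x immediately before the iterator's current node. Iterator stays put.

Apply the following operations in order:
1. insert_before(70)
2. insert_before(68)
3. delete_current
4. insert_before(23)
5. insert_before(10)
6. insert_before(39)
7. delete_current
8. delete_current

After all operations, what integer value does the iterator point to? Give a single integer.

After 1 (insert_before(70)): list=[70, 7, 3, 4, 5] cursor@7
After 2 (insert_before(68)): list=[70, 68, 7, 3, 4, 5] cursor@7
After 3 (delete_current): list=[70, 68, 3, 4, 5] cursor@3
After 4 (insert_before(23)): list=[70, 68, 23, 3, 4, 5] cursor@3
After 5 (insert_before(10)): list=[70, 68, 23, 10, 3, 4, 5] cursor@3
After 6 (insert_before(39)): list=[70, 68, 23, 10, 39, 3, 4, 5] cursor@3
After 7 (delete_current): list=[70, 68, 23, 10, 39, 4, 5] cursor@4
After 8 (delete_current): list=[70, 68, 23, 10, 39, 5] cursor@5

Answer: 5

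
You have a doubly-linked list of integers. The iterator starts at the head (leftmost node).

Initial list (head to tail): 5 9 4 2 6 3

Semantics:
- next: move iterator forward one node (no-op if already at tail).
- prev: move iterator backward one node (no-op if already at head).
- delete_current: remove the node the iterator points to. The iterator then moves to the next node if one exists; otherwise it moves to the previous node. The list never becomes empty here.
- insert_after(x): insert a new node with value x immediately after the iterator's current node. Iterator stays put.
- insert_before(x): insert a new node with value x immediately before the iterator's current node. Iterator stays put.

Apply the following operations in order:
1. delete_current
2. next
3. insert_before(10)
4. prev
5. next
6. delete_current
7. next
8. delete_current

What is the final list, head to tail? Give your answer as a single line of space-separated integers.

Answer: 9 10 2 3

Derivation:
After 1 (delete_current): list=[9, 4, 2, 6, 3] cursor@9
After 2 (next): list=[9, 4, 2, 6, 3] cursor@4
After 3 (insert_before(10)): list=[9, 10, 4, 2, 6, 3] cursor@4
After 4 (prev): list=[9, 10, 4, 2, 6, 3] cursor@10
After 5 (next): list=[9, 10, 4, 2, 6, 3] cursor@4
After 6 (delete_current): list=[9, 10, 2, 6, 3] cursor@2
After 7 (next): list=[9, 10, 2, 6, 3] cursor@6
After 8 (delete_current): list=[9, 10, 2, 3] cursor@3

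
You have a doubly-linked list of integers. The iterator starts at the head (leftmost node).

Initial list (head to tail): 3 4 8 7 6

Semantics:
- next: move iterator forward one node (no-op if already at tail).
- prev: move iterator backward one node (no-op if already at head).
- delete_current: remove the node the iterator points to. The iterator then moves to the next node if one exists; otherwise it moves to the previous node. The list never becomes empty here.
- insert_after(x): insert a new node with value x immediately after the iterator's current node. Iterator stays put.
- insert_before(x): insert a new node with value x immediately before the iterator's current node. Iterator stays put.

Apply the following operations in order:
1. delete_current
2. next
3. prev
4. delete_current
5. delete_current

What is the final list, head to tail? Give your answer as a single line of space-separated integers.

After 1 (delete_current): list=[4, 8, 7, 6] cursor@4
After 2 (next): list=[4, 8, 7, 6] cursor@8
After 3 (prev): list=[4, 8, 7, 6] cursor@4
After 4 (delete_current): list=[8, 7, 6] cursor@8
After 5 (delete_current): list=[7, 6] cursor@7

Answer: 7 6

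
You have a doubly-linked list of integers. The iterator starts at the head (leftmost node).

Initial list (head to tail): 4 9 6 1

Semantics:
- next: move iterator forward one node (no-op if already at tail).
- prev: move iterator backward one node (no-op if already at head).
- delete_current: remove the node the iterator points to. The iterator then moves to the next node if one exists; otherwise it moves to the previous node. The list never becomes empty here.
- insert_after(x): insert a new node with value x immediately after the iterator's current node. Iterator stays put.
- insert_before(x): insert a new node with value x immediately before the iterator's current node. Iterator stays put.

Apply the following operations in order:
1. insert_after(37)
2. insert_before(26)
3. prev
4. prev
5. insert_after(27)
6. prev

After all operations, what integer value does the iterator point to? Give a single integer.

After 1 (insert_after(37)): list=[4, 37, 9, 6, 1] cursor@4
After 2 (insert_before(26)): list=[26, 4, 37, 9, 6, 1] cursor@4
After 3 (prev): list=[26, 4, 37, 9, 6, 1] cursor@26
After 4 (prev): list=[26, 4, 37, 9, 6, 1] cursor@26
After 5 (insert_after(27)): list=[26, 27, 4, 37, 9, 6, 1] cursor@26
After 6 (prev): list=[26, 27, 4, 37, 9, 6, 1] cursor@26

Answer: 26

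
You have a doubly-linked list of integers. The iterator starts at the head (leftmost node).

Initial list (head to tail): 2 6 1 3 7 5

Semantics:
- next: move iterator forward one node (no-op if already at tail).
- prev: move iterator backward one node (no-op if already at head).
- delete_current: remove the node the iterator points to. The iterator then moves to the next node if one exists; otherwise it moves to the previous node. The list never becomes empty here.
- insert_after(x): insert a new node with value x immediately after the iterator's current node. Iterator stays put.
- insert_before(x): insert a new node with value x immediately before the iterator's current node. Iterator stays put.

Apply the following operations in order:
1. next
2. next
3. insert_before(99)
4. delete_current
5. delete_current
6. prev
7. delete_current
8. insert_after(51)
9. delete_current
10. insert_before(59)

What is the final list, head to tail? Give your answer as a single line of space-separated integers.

Answer: 2 6 59 51 5

Derivation:
After 1 (next): list=[2, 6, 1, 3, 7, 5] cursor@6
After 2 (next): list=[2, 6, 1, 3, 7, 5] cursor@1
After 3 (insert_before(99)): list=[2, 6, 99, 1, 3, 7, 5] cursor@1
After 4 (delete_current): list=[2, 6, 99, 3, 7, 5] cursor@3
After 5 (delete_current): list=[2, 6, 99, 7, 5] cursor@7
After 6 (prev): list=[2, 6, 99, 7, 5] cursor@99
After 7 (delete_current): list=[2, 6, 7, 5] cursor@7
After 8 (insert_after(51)): list=[2, 6, 7, 51, 5] cursor@7
After 9 (delete_current): list=[2, 6, 51, 5] cursor@51
After 10 (insert_before(59)): list=[2, 6, 59, 51, 5] cursor@51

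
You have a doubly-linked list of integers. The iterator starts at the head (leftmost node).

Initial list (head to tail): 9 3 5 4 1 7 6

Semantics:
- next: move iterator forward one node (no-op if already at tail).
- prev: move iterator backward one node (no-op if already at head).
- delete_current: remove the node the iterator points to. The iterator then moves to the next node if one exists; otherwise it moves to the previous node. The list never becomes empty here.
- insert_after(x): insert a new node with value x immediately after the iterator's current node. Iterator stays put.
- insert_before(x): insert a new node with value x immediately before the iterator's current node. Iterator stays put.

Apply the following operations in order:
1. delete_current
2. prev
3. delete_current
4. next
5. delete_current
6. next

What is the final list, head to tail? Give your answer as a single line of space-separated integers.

Answer: 5 1 7 6

Derivation:
After 1 (delete_current): list=[3, 5, 4, 1, 7, 6] cursor@3
After 2 (prev): list=[3, 5, 4, 1, 7, 6] cursor@3
After 3 (delete_current): list=[5, 4, 1, 7, 6] cursor@5
After 4 (next): list=[5, 4, 1, 7, 6] cursor@4
After 5 (delete_current): list=[5, 1, 7, 6] cursor@1
After 6 (next): list=[5, 1, 7, 6] cursor@7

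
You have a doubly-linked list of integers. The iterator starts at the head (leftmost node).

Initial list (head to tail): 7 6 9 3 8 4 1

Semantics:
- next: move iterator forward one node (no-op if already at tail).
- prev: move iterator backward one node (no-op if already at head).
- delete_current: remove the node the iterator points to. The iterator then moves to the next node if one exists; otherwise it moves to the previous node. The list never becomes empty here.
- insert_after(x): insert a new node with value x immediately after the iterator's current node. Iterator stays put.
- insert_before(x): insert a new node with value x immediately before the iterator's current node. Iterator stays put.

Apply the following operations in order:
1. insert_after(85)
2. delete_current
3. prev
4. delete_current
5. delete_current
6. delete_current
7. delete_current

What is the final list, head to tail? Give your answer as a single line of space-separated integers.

After 1 (insert_after(85)): list=[7, 85, 6, 9, 3, 8, 4, 1] cursor@7
After 2 (delete_current): list=[85, 6, 9, 3, 8, 4, 1] cursor@85
After 3 (prev): list=[85, 6, 9, 3, 8, 4, 1] cursor@85
After 4 (delete_current): list=[6, 9, 3, 8, 4, 1] cursor@6
After 5 (delete_current): list=[9, 3, 8, 4, 1] cursor@9
After 6 (delete_current): list=[3, 8, 4, 1] cursor@3
After 7 (delete_current): list=[8, 4, 1] cursor@8

Answer: 8 4 1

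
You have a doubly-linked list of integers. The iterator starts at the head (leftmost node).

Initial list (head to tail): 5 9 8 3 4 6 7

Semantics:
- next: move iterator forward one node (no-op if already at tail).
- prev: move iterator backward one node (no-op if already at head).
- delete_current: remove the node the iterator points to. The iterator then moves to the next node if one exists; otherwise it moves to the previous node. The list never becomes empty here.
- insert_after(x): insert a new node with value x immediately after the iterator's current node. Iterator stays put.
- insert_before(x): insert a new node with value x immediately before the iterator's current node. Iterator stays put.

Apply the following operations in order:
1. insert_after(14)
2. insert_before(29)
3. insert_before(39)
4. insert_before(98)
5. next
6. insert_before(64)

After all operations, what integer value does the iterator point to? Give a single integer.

Answer: 14

Derivation:
After 1 (insert_after(14)): list=[5, 14, 9, 8, 3, 4, 6, 7] cursor@5
After 2 (insert_before(29)): list=[29, 5, 14, 9, 8, 3, 4, 6, 7] cursor@5
After 3 (insert_before(39)): list=[29, 39, 5, 14, 9, 8, 3, 4, 6, 7] cursor@5
After 4 (insert_before(98)): list=[29, 39, 98, 5, 14, 9, 8, 3, 4, 6, 7] cursor@5
After 5 (next): list=[29, 39, 98, 5, 14, 9, 8, 3, 4, 6, 7] cursor@14
After 6 (insert_before(64)): list=[29, 39, 98, 5, 64, 14, 9, 8, 3, 4, 6, 7] cursor@14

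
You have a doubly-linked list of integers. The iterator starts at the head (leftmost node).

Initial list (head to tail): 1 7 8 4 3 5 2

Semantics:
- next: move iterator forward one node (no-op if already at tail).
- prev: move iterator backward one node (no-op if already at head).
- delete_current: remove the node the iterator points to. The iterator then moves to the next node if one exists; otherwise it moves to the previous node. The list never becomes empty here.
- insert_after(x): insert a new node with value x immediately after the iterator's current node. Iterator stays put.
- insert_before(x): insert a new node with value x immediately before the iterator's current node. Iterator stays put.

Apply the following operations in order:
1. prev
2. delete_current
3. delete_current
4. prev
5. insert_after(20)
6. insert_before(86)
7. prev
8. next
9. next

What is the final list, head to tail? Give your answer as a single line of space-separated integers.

Answer: 86 8 20 4 3 5 2

Derivation:
After 1 (prev): list=[1, 7, 8, 4, 3, 5, 2] cursor@1
After 2 (delete_current): list=[7, 8, 4, 3, 5, 2] cursor@7
After 3 (delete_current): list=[8, 4, 3, 5, 2] cursor@8
After 4 (prev): list=[8, 4, 3, 5, 2] cursor@8
After 5 (insert_after(20)): list=[8, 20, 4, 3, 5, 2] cursor@8
After 6 (insert_before(86)): list=[86, 8, 20, 4, 3, 5, 2] cursor@8
After 7 (prev): list=[86, 8, 20, 4, 3, 5, 2] cursor@86
After 8 (next): list=[86, 8, 20, 4, 3, 5, 2] cursor@8
After 9 (next): list=[86, 8, 20, 4, 3, 5, 2] cursor@20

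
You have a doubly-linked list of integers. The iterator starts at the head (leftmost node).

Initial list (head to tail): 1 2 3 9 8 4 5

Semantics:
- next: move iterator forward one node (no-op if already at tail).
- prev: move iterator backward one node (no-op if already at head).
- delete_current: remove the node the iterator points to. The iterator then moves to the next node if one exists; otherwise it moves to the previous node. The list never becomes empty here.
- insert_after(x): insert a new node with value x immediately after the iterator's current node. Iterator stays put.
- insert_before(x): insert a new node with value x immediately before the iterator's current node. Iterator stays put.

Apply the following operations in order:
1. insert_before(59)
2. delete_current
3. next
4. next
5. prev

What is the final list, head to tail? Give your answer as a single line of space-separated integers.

Answer: 59 2 3 9 8 4 5

Derivation:
After 1 (insert_before(59)): list=[59, 1, 2, 3, 9, 8, 4, 5] cursor@1
After 2 (delete_current): list=[59, 2, 3, 9, 8, 4, 5] cursor@2
After 3 (next): list=[59, 2, 3, 9, 8, 4, 5] cursor@3
After 4 (next): list=[59, 2, 3, 9, 8, 4, 5] cursor@9
After 5 (prev): list=[59, 2, 3, 9, 8, 4, 5] cursor@3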